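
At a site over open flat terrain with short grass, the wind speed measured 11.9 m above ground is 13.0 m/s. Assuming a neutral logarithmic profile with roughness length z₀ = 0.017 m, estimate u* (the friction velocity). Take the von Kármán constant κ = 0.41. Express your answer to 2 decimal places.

u* ≈ 0.81 m/s

Log law: V(z) = (u*/κ) · ln(z/z₀) ⇒ u* = κ · V / ln(z/z₀)
u* = 0.41 × 13.0 / ln(11.9/0.017) = 0.41 × 13.0 / 6.5511
   = 5.3300 / 6.5511 = 0.8136 m/s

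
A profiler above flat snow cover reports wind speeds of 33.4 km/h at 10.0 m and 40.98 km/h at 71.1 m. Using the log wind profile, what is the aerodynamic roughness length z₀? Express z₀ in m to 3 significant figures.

Log law: V(z) ∝ ln(z/z₀). With r = V₁/V₂ = 33.4/40.98 = 0.81503,
r · ln(z₂/z₀) = ln(z₁/z₀) ⇒ ln z₀ = (ln z₁ − r·ln z₂)/(1 − r)
ln z₀ = (2.30259 − 0.81503×4.26409) / 0.18497 = -6.3404
z₀ = exp(-6.3404) = 0.001764 m

z₀ ≈ 0.00176 m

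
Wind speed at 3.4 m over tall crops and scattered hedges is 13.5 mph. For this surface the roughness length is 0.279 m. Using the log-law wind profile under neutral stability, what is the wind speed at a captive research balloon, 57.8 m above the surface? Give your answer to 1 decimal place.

28.8 mph

Log law: V(z) ∝ ln(z/z₀), so V₂/V₁ = ln(z₂/z₀) / ln(z₁/z₀).
ln(57.8/0.279) = 5.3335, ln(3.4/0.279) = 2.5003
V₂ = 13.5 × 5.3335/2.5003 = 13.5 × 2.1331 = 28.7974 mph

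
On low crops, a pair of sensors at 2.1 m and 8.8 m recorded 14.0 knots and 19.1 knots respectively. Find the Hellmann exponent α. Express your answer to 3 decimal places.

Power law: V₂/V₁ = (z₂/z₁)^α ⇒ α = ln(V₂/V₁) / ln(z₂/z₁)
α = ln(19.1/14.0) / ln(8.8/2.1) = ln(1.3643) / ln(4.1905)
  = 0.31063 / 1.43281 = 0.21680

α ≈ 0.217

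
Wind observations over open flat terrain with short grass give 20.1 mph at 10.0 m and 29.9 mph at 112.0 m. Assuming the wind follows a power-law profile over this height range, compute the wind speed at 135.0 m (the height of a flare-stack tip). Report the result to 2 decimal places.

30.83 mph

First find α: α = ln(V₂/V₁)/ln(z₂/z₁) = ln(29.9/20.1)/ln(112.0/10.0) = 0.39714/2.41591 = 0.1644
Extrapolate from 112.0 m to 135.0 m: V₃ = 29.9 × (135.0/112.0)^0.1644 = 29.9 × 1.0312 = 30.8323 mph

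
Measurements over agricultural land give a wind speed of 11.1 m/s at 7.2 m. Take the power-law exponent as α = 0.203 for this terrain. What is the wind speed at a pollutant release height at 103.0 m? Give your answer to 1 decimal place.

19.0 m/s

Power-law profile: V₂ = V₁ · (z₂/z₁)^α
V₂ = 11.1 × (103.0/7.2)^0.203 = 11.1 × (14.3056)^0.203
    = 11.1 × 1.7162 = 19.0498 m/s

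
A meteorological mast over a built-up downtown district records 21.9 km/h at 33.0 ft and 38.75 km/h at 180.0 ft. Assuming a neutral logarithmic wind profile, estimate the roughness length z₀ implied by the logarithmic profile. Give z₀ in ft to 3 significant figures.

z₀ ≈ 3.64 ft

Log law: V(z) ∝ ln(z/z₀). With r = V₁/V₂ = 21.9/38.75 = 0.56516,
r · ln(z₂/z₀) = ln(z₁/z₀) ⇒ ln z₀ = (ln z₁ − r·ln z₂)/(1 − r)
ln z₀ = (3.49651 − 0.56516×5.19296) / 0.43484 = 1.2916
z₀ = exp(1.2916) = 3.639 ft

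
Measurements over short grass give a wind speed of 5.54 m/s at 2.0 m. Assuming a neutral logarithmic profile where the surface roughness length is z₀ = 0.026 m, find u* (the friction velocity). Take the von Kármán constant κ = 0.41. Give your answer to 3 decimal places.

u* ≈ 0.523 m/s

Log law: V(z) = (u*/κ) · ln(z/z₀) ⇒ u* = κ · V / ln(z/z₀)
u* = 0.41 × 5.54 / ln(2.0/0.026) = 0.41 × 5.54 / 4.3428
   = 2.2714 / 4.3428 = 0.5230 m/s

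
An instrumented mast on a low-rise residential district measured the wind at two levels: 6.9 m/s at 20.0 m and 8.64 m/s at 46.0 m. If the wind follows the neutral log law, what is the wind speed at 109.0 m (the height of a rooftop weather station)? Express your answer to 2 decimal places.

Log law: V ∝ ln(z/z₀). From the pair, with r = V₁/V₂ = 0.79861,
ln z₀ = (ln z₁ − r·ln z₂)/(1 − r) = (2.9957 − 0.79861×3.8286)/0.20139 = -0.3072 → z₀ = 0.7355 m
V₃ = V₁ · ln(z₃/z₀)/ln(z₁/z₀) = 6.9 × 4.9985/3.3029 = 10.4422 m/s

10.44 m/s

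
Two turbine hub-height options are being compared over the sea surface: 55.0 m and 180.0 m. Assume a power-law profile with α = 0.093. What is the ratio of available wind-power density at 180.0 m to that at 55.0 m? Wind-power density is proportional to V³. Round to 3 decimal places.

1.392

Speed ratio: V_B/V_A = (z_B/z_A)^α = (180.0/55.0)^0.093 = (3.2727)^0.093 = 1.11657
Power-density ratio: P_B/P_A = (V_B/V_A)³ = (1.11657)³ = 1.39207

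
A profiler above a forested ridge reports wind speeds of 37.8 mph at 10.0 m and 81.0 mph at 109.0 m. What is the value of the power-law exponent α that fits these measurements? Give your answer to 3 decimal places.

α ≈ 0.319

Power law: V₂/V₁ = (z₂/z₁)^α ⇒ α = ln(V₂/V₁) / ln(z₂/z₁)
α = ln(81.0/37.8) / ln(109.0/10.0) = ln(2.1429) / ln(10.9000)
  = 0.76214 / 2.38876 = 0.31905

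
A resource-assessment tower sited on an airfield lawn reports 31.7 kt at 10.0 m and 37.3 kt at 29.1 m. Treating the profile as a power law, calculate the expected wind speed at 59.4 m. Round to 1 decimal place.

41.6 kt

First find α: α = ln(V₂/V₁)/ln(z₂/z₁) = ln(37.3/31.7)/ln(29.1/10.0) = 0.16268/1.06815 = 0.1523
Extrapolate from 29.1 m to 59.4 m: V₃ = 37.3 × (59.4/29.1)^0.1523 = 37.3 × 1.1148 = 41.5819 kt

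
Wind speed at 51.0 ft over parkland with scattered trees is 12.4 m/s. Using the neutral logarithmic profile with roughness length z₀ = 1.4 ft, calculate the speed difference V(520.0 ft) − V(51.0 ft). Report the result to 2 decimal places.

Log law: V₂ = V₁ · ln(z₂/z₀)/ln(z₁/z₀) = 12.4 × 5.9174/3.5954 = 20.4083 m/s
ΔV = 20.4083 − 12.4 = 8.0083 m/s

8.01 m/s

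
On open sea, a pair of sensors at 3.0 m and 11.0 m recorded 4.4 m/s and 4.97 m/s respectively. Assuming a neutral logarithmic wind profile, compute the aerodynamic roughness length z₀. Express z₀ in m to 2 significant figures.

z₀ ≈ 0.00013 m

Log law: V(z) ∝ ln(z/z₀). With r = V₁/V₂ = 4.4/4.97 = 0.88531,
r · ln(z₂/z₀) = ln(z₁/z₀) ⇒ ln z₀ = (ln z₁ − r·ln z₂)/(1 − r)
ln z₀ = (1.09861 − 0.88531×2.39790) / 0.11469 = -8.9309
z₀ = exp(-8.9309) = 0.0001322 m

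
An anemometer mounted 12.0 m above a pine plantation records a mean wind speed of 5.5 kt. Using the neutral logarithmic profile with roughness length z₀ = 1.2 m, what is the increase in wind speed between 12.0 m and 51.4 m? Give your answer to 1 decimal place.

3.5 kt

Log law: V₂ = V₁ · ln(z₂/z₀)/ln(z₁/z₀) = 5.5 × 3.7573/2.3026 = 8.9748 kt
ΔV = 8.9748 − 5.5 = 3.4748 kt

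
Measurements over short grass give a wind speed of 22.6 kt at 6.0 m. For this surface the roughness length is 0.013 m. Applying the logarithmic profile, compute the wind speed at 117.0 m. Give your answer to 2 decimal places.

Log law: V(z) ∝ ln(z/z₀), so V₂/V₁ = ln(z₂/z₀) / ln(z₁/z₀).
ln(117.0/0.013) = 9.1050, ln(6.0/0.013) = 6.1346
V₂ = 22.6 × 9.1050/6.1346 = 22.6 × 1.4842 = 33.5431 kt

33.54 kt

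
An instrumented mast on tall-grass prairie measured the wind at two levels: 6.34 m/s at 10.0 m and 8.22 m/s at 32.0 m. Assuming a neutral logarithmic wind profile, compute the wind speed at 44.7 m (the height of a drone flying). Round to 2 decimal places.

Log law: V ∝ ln(z/z₀). From the pair, with r = V₁/V₂ = 0.77129,
ln z₀ = (ln z₁ − r·ln z₂)/(1 − r) = (2.3026 − 0.77129×3.4657)/0.22871 = -1.6200 → z₀ = 0.1979 m
V₃ = V₁ · ln(z₃/z₀)/ln(z₁/z₀) = 6.34 × 5.4199/3.9225 = 8.7602 m/s

8.76 m/s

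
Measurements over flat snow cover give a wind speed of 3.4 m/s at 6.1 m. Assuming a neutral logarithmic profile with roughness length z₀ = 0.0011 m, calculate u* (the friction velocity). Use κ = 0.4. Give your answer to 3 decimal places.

u* ≈ 0.158 m/s

Log law: V(z) = (u*/κ) · ln(z/z₀) ⇒ u* = κ · V / ln(z/z₀)
u* = 0.4 × 3.4 / ln(6.1/0.0011) = 0.4 × 3.4 / 8.6207
   = 1.3600 / 8.6207 = 0.1578 m/s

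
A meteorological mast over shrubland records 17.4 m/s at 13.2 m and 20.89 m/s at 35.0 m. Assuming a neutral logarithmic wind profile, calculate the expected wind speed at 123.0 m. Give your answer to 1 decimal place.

Log law: V ∝ ln(z/z₀). From the pair, with r = V₁/V₂ = 0.83293,
ln z₀ = (ln z₁ − r·ln z₂)/(1 − r) = (2.5802 − 0.83293×3.5553)/0.16707 = -2.2815 → z₀ = 0.1021 m
V₃ = V₁ · ln(z₃/z₀)/ln(z₁/z₀) = 17.4 × 7.0937/4.8617 = 25.3882 m/s

25.4 m/s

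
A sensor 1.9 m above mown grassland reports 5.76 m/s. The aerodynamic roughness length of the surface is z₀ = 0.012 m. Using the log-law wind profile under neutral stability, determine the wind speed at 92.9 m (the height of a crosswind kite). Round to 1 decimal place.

10.2 m/s

Log law: V(z) ∝ ln(z/z₀), so V₂/V₁ = ln(z₂/z₀) / ln(z₁/z₀).
ln(92.9/0.012) = 8.9544, ln(1.9/0.012) = 5.0647
V₂ = 5.76 × 8.9544/5.0647 = 5.76 × 1.7680 = 10.1837 m/s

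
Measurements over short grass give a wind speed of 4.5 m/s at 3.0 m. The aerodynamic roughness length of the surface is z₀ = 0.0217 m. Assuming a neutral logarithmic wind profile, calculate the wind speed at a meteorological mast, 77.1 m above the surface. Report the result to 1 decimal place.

7.5 m/s

Log law: V(z) ∝ ln(z/z₀), so V₂/V₁ = ln(z₂/z₀) / ln(z₁/z₀).
ln(77.1/0.0217) = 8.1755, ln(3.0/0.0217) = 4.9291
V₂ = 4.5 × 8.1755/4.9291 = 4.5 × 1.6586 = 7.4639 m/s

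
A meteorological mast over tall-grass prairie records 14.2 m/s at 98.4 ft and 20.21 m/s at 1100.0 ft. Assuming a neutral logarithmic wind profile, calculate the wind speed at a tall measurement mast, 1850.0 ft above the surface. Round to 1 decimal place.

Log law: V ∝ ln(z/z₀). From the pair, with r = V₁/V₂ = 0.70262,
ln z₀ = (ln z₁ − r·ln z₂)/(1 − r) = (4.5890 − 0.70262×7.0031)/0.29738 = -1.1146 → z₀ = 0.3280 ft
V₃ = V₁ · ln(z₃/z₀)/ln(z₁/z₀) = 14.2 × 8.6376/5.7037 = 21.5043 m/s

21.5 m/s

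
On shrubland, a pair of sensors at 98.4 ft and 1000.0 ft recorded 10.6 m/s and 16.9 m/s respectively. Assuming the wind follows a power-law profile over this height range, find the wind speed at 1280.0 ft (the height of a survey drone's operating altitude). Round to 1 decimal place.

First find α: α = ln(V₂/V₁)/ln(z₂/z₁) = ln(16.9/10.6)/ln(1000.0/98.4) = 0.46646/2.31871 = 0.2012
Extrapolate from 1000.0 ft to 1280.0 ft: V₃ = 16.9 × (1280.0/1000.0)^0.2012 = 16.9 × 1.0509 = 17.7605 m/s

17.8 m/s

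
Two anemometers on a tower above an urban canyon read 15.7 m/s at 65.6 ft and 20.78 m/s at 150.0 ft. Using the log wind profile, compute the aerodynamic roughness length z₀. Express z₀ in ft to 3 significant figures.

z₀ ≈ 5.09 ft

Log law: V(z) ∝ ln(z/z₀). With r = V₁/V₂ = 15.7/20.78 = 0.75553,
r · ln(z₂/z₀) = ln(z₁/z₀) ⇒ ln z₀ = (ln z₁ − r·ln z₂)/(1 − r)
ln z₀ = (4.18358 − 0.75553×5.01064) / 0.24447 = 1.6275
z₀ = exp(1.6275) = 5.091 ft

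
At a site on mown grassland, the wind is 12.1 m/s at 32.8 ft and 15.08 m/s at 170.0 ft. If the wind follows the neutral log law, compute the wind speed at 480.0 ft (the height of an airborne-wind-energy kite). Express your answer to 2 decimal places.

16.96 m/s

Log law: V ∝ ln(z/z₀). From the pair, with r = V₁/V₂ = 0.80239,
ln z₀ = (ln z₁ − r·ln z₂)/(1 − r) = (3.4904 − 0.80239×5.1358)/0.19761 = -3.1904 → z₀ = 0.04115 ft
V₃ = V₁ · ln(z₃/z₀)/ln(z₁/z₀) = 12.1 × 9.3642/6.6809 = 16.9599 m/s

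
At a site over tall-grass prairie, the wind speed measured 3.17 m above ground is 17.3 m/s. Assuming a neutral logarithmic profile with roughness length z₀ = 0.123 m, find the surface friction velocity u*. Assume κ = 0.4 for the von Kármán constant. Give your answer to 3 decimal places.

u* ≈ 2.130 m/s

Log law: V(z) = (u*/κ) · ln(z/z₀) ⇒ u* = κ · V / ln(z/z₀)
u* = 0.4 × 17.3 / ln(3.17/0.123) = 0.4 × 17.3 / 3.2493
   = 6.9200 / 3.2493 = 2.1297 m/s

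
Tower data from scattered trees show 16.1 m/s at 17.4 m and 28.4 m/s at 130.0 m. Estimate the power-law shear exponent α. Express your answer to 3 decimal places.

α ≈ 0.282

Power law: V₂/V₁ = (z₂/z₁)^α ⇒ α = ln(V₂/V₁) / ln(z₂/z₁)
α = ln(28.4/16.1) / ln(130.0/17.4) = ln(1.7640) / ln(7.4713)
  = 0.56757 / 2.01106 = 0.28222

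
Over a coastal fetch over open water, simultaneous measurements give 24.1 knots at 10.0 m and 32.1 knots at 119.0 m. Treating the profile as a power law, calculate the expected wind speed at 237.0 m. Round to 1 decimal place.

34.8 knots

First find α: α = ln(V₂/V₁)/ln(z₂/z₁) = ln(32.1/24.1)/ln(119.0/10.0) = 0.28664/2.47654 = 0.1157
Extrapolate from 119.0 m to 237.0 m: V₃ = 32.1 × (237.0/119.0)^0.1157 = 32.1 × 1.0830 = 34.7645 knots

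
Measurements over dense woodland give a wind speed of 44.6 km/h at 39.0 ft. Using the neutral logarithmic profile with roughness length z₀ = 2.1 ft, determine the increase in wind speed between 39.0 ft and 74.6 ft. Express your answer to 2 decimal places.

9.90 km/h

Log law: V₂ = V₁ · ln(z₂/z₀)/ln(z₁/z₀) = 44.6 × 3.5702/2.9216 = 54.5009 km/h
ΔV = 54.5009 − 44.6 = 9.9009 km/h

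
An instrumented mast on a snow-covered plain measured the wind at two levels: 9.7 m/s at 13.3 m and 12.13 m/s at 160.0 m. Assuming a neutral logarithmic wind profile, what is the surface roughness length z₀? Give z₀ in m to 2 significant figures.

z₀ ≈ 0.00065 m

Log law: V(z) ∝ ln(z/z₀). With r = V₁/V₂ = 9.7/12.13 = 0.79967,
r · ln(z₂/z₀) = ln(z₁/z₀) ⇒ ln z₀ = (ln z₁ − r·ln z₂)/(1 − r)
ln z₀ = (2.58776 − 0.79967×5.07517) / 0.20033 = -7.3414
z₀ = exp(-7.3414) = 0.0006481 m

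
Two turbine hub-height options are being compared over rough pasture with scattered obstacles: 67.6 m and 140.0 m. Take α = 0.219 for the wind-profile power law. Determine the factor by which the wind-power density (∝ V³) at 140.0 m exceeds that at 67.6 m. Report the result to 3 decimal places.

1.613

Speed ratio: V_B/V_A = (z_B/z_A)^α = (140.0/67.6)^0.219 = (2.0710)^0.219 = 1.17285
Power-density ratio: P_B/P_A = (V_B/V_A)³ = (1.17285)³ = 1.61336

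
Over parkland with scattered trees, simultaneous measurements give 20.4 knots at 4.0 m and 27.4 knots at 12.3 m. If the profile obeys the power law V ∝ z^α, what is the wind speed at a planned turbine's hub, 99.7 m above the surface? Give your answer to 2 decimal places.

47.47 knots

First find α: α = ln(V₂/V₁)/ln(z₂/z₁) = ln(27.4/20.4)/ln(12.3/4.0) = 0.29501/1.12330 = 0.2626
Extrapolate from 12.3 m to 99.7 m: V₃ = 27.4 × (99.7/12.3)^0.2626 = 27.4 × 1.7325 = 47.4703 knots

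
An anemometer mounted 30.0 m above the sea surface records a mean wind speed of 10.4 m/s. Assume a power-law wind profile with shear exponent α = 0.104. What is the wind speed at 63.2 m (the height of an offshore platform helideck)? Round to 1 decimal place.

11.2 m/s

Power-law profile: V₂ = V₁ · (z₂/z₁)^α
V₂ = 10.4 × (63.2/30.0)^0.104 = 10.4 × (2.1067)^0.104
    = 10.4 × 1.0806 = 11.2380 m/s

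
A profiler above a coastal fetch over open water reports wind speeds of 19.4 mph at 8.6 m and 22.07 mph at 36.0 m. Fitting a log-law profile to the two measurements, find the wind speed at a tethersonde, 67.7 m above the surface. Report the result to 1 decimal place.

Log law: V ∝ ln(z/z₀). From the pair, with r = V₁/V₂ = 0.87902,
ln z₀ = (ln z₁ − r·ln z₂)/(1 − r) = (2.1518 − 0.87902×3.5835)/0.12098 = -8.2513 → z₀ = 0.0002609 m
V₃ = V₁ · ln(z₃/z₀)/ln(z₁/z₀) = 19.4 × 12.4664/10.4030 = 23.2478 mph

23.2 mph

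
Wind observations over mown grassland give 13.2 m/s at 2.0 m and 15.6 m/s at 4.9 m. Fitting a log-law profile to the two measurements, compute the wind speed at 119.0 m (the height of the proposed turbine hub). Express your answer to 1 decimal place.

24.1 m/s

Log law: V ∝ ln(z/z₀). From the pair, with r = V₁/V₂ = 0.84615,
ln z₀ = (ln z₁ − r·ln z₂)/(1 − r) = (0.6931 − 0.84615×1.5892)/0.15385 = -4.2353 → z₀ = 0.01447 m
V₃ = V₁ · ln(z₃/z₀)/ln(z₁/z₀) = 13.2 × 9.0145/4.9285 = 24.1435 m/s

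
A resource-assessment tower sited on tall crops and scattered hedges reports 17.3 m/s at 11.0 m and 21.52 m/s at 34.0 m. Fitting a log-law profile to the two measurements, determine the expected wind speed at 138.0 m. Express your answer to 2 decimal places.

26.76 m/s

Log law: V ∝ ln(z/z₀). From the pair, with r = V₁/V₂ = 0.80390,
ln z₀ = (ln z₁ − r·ln z₂)/(1 − r) = (2.3979 − 0.80390×3.5264)/0.19610 = -2.2283 → z₀ = 0.1077 m
V₃ = V₁ · ln(z₃/z₀)/ln(z₁/z₀) = 17.3 × 7.1555/4.6262 = 26.7588 m/s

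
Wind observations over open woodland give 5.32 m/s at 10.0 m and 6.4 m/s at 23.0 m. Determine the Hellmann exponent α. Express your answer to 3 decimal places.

Power law: V₂/V₁ = (z₂/z₁)^α ⇒ α = ln(V₂/V₁) / ln(z₂/z₁)
α = ln(6.4/5.32) / ln(23.0/10.0) = ln(1.2030) / ln(2.3000)
  = 0.18482 / 0.83291 = 0.22190

α ≈ 0.222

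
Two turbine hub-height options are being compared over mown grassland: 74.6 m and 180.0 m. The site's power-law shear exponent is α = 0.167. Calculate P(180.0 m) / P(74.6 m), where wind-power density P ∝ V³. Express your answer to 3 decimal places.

Speed ratio: V_B/V_A = (z_B/z_A)^α = (180.0/74.6)^0.167 = (2.4129)^0.167 = 1.15847
Power-density ratio: P_B/P_A = (V_B/V_A)³ = (1.15847)³ = 1.55471

1.555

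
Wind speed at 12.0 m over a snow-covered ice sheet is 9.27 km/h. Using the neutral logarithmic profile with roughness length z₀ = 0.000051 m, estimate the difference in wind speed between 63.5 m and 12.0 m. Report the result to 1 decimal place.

Log law: V₂ = V₁ · ln(z₂/z₀)/ln(z₁/z₀) = 9.27 × 14.0347/12.3686 = 10.5187 km/h
ΔV = 10.5187 − 9.27 = 1.2487 km/h

1.2 km/h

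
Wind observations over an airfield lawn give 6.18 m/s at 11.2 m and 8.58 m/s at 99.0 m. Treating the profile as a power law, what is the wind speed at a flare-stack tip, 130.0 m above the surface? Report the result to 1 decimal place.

First find α: α = ln(V₂/V₁)/ln(z₂/z₁) = ln(8.58/6.18)/ln(99.0/11.2) = 0.32812/2.17921 = 0.1506
Extrapolate from 99.0 m to 130.0 m: V₃ = 8.58 × (130.0/99.0)^0.1506 = 8.58 × 1.0419 = 8.9392 m/s

8.9 m/s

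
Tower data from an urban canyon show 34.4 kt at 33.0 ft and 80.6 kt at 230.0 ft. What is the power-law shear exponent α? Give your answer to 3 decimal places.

α ≈ 0.439

Power law: V₂/V₁ = (z₂/z₁)^α ⇒ α = ln(V₂/V₁) / ln(z₂/z₁)
α = ln(80.6/34.4) / ln(230.0/33.0) = ln(2.3430) / ln(6.9697)
  = 0.85144 / 1.94157 = 0.43853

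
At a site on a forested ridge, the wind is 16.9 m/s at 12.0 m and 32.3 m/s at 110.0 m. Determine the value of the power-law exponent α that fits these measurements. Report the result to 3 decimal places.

α ≈ 0.292

Power law: V₂/V₁ = (z₂/z₁)^α ⇒ α = ln(V₂/V₁) / ln(z₂/z₁)
α = ln(32.3/16.9) / ln(110.0/12.0) = ln(1.9112) / ln(9.1667)
  = 0.64775 / 2.21557 = 0.29236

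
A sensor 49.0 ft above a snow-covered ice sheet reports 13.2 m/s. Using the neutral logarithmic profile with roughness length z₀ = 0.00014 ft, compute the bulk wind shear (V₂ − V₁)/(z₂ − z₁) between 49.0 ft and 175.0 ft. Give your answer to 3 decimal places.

Log law: V₂ = V₁ · ln(z₂/z₀)/ln(z₁/z₀) = 13.2 × 14.0387/12.7657 = 14.5163 m/s
ΔV/Δz = (14.5163 − 13.2)/(175.0 − 49.0) = 1.3163/126.0000 = 0.01045 m/s/ft

0.010 m/s/ft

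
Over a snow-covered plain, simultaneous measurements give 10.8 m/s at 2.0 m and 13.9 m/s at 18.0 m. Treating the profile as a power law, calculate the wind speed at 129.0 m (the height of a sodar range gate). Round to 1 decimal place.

First find α: α = ln(V₂/V₁)/ln(z₂/z₁) = ln(13.9/10.8)/ln(18.0/2.0) = 0.25234/2.19722 = 0.1148
Extrapolate from 18.0 m to 129.0 m: V₃ = 13.9 × (129.0/18.0)^0.1148 = 13.9 × 1.2538 = 17.4279 m/s

17.4 m/s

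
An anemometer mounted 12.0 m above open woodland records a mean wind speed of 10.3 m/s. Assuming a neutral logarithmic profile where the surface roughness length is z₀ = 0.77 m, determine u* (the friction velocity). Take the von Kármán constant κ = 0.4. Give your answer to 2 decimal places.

u* ≈ 1.50 m/s

Log law: V(z) = (u*/κ) · ln(z/z₀) ⇒ u* = κ · V / ln(z/z₀)
u* = 0.4 × 10.3 / ln(12.0/0.77) = 0.4 × 10.3 / 2.7463
   = 4.1200 / 2.7463 = 1.5002 m/s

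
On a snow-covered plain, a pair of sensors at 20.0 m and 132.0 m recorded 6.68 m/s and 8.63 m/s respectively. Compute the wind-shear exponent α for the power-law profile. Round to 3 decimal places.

α ≈ 0.136

Power law: V₂/V₁ = (z₂/z₁)^α ⇒ α = ln(V₂/V₁) / ln(z₂/z₁)
α = ln(8.63/6.68) / ln(132.0/20.0) = ln(1.2919) / ln(6.6000)
  = 0.25613 / 1.88707 = 0.13573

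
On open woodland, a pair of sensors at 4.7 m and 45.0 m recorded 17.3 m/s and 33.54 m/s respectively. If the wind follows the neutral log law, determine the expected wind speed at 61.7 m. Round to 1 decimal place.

Log law: V ∝ ln(z/z₀). From the pair, with r = V₁/V₂ = 0.51580,
ln z₀ = (ln z₁ − r·ln z₂)/(1 − r) = (1.5476 − 0.51580×3.8067)/0.48420 = -0.8590 → z₀ = 0.4236 m
V₃ = V₁ · ln(z₃/z₀)/ln(z₁/z₀) = 17.3 × 4.9813/2.4066 = 35.8089 m/s

35.8 m/s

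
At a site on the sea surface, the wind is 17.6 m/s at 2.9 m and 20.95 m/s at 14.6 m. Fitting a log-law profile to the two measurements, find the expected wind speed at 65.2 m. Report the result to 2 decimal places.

24.05 m/s

Log law: V ∝ ln(z/z₀). From the pair, with r = V₁/V₂ = 0.84010,
ln z₀ = (ln z₁ − r·ln z₂)/(1 − r) = (1.0647 − 0.84010×2.6810)/0.15990 = -7.4270 → z₀ = 0.0005950 m
V₃ = V₁ · ln(z₃/z₀)/ln(z₁/z₀) = 17.6 × 11.6044/8.4917 = 24.0515 m/s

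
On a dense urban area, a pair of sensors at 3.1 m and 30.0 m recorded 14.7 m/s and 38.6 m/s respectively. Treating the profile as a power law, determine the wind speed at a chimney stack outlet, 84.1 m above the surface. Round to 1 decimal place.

First find α: α = ln(V₂/V₁)/ln(z₂/z₁) = ln(38.6/14.7)/ln(30.0/3.1) = 0.96540/2.26980 = 0.4253
Extrapolate from 30.0 m to 84.1 m: V₃ = 38.6 × (84.1/30.0)^0.4253 = 38.6 × 1.5503 = 59.8405 m/s

59.8 m/s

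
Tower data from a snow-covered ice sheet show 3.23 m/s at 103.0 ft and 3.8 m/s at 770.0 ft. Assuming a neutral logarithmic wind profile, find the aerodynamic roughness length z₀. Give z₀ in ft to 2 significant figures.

Log law: V(z) ∝ ln(z/z₀). With r = V₁/V₂ = 3.23/3.8 = 0.85000,
r · ln(z₂/z₀) = ln(z₁/z₀) ⇒ ln z₀ = (ln z₁ − r·ln z₂)/(1 − r)
ln z₀ = (4.63473 − 0.85000×6.64639) / 0.15000 = -6.7647
z₀ = exp(-6.7647) = 0.001154 ft

z₀ ≈ 0.0012 ft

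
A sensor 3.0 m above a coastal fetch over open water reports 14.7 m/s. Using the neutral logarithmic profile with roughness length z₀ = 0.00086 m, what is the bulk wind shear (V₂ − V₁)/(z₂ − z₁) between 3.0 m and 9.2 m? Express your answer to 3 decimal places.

0.326 m/s/m

Log law: V₂ = V₁ · ln(z₂/z₀)/ln(z₁/z₀) = 14.7 × 9.2778/8.1572 = 16.7194 m/s
ΔV/Δz = (16.7194 − 14.7)/(9.2 − 3.0) = 2.0194/6.2000 = 0.32571 m/s/m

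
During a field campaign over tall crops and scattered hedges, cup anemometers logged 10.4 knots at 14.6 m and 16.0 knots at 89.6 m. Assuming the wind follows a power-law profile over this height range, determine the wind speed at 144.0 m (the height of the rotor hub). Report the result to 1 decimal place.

First find α: α = ln(V₂/V₁)/ln(z₂/z₁) = ln(16.0/10.4)/ln(89.6/14.6) = 0.43078/1.81433 = 0.2374
Extrapolate from 89.6 m to 144.0 m: V₃ = 16.0 × (144.0/89.6)^0.2374 = 16.0 × 1.1192 = 17.9079 knots

17.9 knots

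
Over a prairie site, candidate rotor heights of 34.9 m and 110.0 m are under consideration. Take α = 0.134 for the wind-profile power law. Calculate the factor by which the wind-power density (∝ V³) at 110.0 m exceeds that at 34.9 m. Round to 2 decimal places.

Speed ratio: V_B/V_A = (z_B/z_A)^α = (110.0/34.9)^0.134 = (3.1519)^0.134 = 1.16629
Power-density ratio: P_B/P_A = (V_B/V_A)³ = (1.16629)³ = 1.58644

1.59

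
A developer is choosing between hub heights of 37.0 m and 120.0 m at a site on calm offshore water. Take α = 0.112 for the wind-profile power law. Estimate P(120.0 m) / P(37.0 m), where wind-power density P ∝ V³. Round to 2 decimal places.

1.48

Speed ratio: V_B/V_A = (z_B/z_A)^α = (120.0/37.0)^0.112 = (3.2432)^0.112 = 1.14085
Power-density ratio: P_B/P_A = (V_B/V_A)³ = (1.14085)³ = 1.48487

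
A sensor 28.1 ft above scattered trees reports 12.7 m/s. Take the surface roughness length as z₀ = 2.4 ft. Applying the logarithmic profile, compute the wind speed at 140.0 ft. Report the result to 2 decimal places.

Log law: V(z) ∝ ln(z/z₀), so V₂/V₁ = ln(z₂/z₀) / ln(z₁/z₀).
ln(140.0/2.4) = 4.0662, ln(28.1/2.4) = 2.4603
V₂ = 12.7 × 4.0662/2.4603 = 12.7 × 1.6527 = 20.9895 m/s

20.99 m/s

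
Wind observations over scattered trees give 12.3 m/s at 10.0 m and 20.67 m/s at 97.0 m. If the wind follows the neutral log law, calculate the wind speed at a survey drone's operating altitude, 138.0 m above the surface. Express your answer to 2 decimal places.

Log law: V ∝ ln(z/z₀). From the pair, with r = V₁/V₂ = 0.59507,
ln z₀ = (ln z₁ − r·ln z₂)/(1 − r) = (2.3026 − 0.59507×4.5747)/0.40493 = -1.0364 → z₀ = 0.3547 m
V₃ = V₁ · ln(z₃/z₀)/ln(z₁/z₀) = 12.3 × 5.9636/3.3390 = 21.9687 m/s

21.97 m/s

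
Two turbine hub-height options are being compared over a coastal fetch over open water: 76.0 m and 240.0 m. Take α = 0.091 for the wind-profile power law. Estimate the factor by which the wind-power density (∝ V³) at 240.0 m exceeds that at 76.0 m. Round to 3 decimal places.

Speed ratio: V_B/V_A = (z_B/z_A)^α = (240.0/76.0)^0.091 = (3.1579)^0.091 = 1.11031
Power-density ratio: P_B/P_A = (V_B/V_A)³ = (1.11031)³ = 1.36879

1.369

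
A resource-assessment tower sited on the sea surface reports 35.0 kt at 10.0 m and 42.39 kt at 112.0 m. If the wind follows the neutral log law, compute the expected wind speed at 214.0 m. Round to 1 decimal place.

Log law: V ∝ ln(z/z₀). From the pair, with r = V₁/V₂ = 0.82567,
ln z₀ = (ln z₁ − r·ln z₂)/(1 − r) = (2.3026 − 0.82567×4.7185)/0.17433 = -9.1395 → z₀ = 0.0001073 m
V₃ = V₁ · ln(z₃/z₀)/ln(z₁/z₀) = 35.0 × 14.5055/11.4421 = 44.3706 kt

44.4 kt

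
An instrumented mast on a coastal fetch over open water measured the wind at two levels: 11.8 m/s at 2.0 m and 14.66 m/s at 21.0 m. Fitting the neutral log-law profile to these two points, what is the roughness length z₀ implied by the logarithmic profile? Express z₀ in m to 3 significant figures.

z₀ ≈ 0.000122 m

Log law: V(z) ∝ ln(z/z₀). With r = V₁/V₂ = 11.8/14.66 = 0.80491,
r · ln(z₂/z₀) = ln(z₁/z₀) ⇒ ln z₀ = (ln z₁ − r·ln z₂)/(1 − r)
ln z₀ = (0.69315 − 0.80491×3.04452) / 0.19509 = -9.0083
z₀ = exp(-9.0083) = 0.0001224 m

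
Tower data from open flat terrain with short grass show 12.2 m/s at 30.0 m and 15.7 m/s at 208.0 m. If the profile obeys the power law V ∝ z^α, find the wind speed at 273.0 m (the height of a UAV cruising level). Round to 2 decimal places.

16.27 m/s

First find α: α = ln(V₂/V₁)/ln(z₂/z₁) = ln(15.7/12.2)/ln(208.0/30.0) = 0.25222/1.93634 = 0.1303
Extrapolate from 208.0 m to 273.0 m: V₃ = 15.7 × (273.0/208.0)^0.1303 = 15.7 × 1.0361 = 16.2661 m/s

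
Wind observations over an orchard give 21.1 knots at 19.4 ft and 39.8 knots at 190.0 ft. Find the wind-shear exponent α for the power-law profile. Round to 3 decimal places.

Power law: V₂/V₁ = (z₂/z₁)^α ⇒ α = ln(V₂/V₁) / ln(z₂/z₁)
α = ln(39.8/21.1) / ln(190.0/19.4) = ln(1.8863) / ln(9.7938)
  = 0.63459 / 2.28175 = 0.27812

α ≈ 0.278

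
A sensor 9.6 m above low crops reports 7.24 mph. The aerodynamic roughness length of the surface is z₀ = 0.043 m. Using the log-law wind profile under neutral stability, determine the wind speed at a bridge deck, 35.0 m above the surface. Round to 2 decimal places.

Log law: V(z) ∝ ln(z/z₀), so V₂/V₁ = ln(z₂/z₀) / ln(z₁/z₀).
ln(35.0/0.043) = 6.7019, ln(9.6/0.043) = 5.4083
V₂ = 7.24 × 6.7019/5.4083 = 7.24 × 1.2392 = 8.9717 mph

8.97 mph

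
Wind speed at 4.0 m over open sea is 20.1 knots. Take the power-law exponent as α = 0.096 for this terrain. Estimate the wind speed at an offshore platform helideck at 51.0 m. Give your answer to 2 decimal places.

Power-law profile: V₂ = V₁ · (z₂/z₁)^α
V₂ = 20.1 × (51.0/4.0)^0.096 = 20.1 × (12.7500)^0.096
    = 20.1 × 1.2768 = 25.6640 knots

25.66 knots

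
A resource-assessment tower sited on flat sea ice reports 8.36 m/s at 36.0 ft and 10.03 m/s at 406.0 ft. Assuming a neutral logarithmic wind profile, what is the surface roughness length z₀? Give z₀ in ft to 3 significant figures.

Log law: V(z) ∝ ln(z/z₀). With r = V₁/V₂ = 8.36/10.03 = 0.83350,
r · ln(z₂/z₀) = ln(z₁/z₀) ⇒ ln z₀ = (ln z₁ − r·ln z₂)/(1 − r)
ln z₀ = (3.58352 − 0.83350×6.00635) / 0.16650 = -8.5452
z₀ = exp(-8.5452) = 0.0001945 ft

z₀ ≈ 0.000194 ft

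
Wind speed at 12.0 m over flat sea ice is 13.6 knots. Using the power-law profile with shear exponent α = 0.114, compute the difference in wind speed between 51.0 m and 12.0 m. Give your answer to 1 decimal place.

2.4 knots

Power law: V₂ = V₁ · (z₂/z₁)^α = 13.6 × (4.2500)^0.114 = 16.0389 knots
ΔV = 16.0389 − 13.6 = 2.4389 knots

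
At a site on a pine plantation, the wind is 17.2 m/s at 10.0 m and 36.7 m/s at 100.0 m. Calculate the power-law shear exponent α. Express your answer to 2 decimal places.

α ≈ 0.33

Power law: V₂/V₁ = (z₂/z₁)^α ⇒ α = ln(V₂/V₁) / ln(z₂/z₁)
α = ln(36.7/17.2) / ln(100.0/10.0) = ln(2.1337) / ln(10.0000)
  = 0.75787 / 2.30259 = 0.32914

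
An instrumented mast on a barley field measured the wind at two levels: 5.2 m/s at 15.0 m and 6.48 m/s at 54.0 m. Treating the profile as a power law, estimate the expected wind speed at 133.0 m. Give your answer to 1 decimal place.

First find α: α = ln(V₂/V₁)/ln(z₂/z₁) = ln(6.48/5.2)/ln(54.0/15.0) = 0.22006/1.28093 = 0.1718
Extrapolate from 54.0 m to 133.0 m: V₃ = 6.48 × (133.0/54.0)^0.1718 = 6.48 × 1.1675 = 7.5653 m/s

7.6 m/s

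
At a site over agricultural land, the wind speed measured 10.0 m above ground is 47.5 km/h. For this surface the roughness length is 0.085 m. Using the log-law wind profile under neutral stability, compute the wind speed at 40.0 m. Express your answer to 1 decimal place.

Log law: V(z) ∝ ln(z/z₀), so V₂/V₁ = ln(z₂/z₀) / ln(z₁/z₀).
ln(40.0/0.085) = 6.1540, ln(10.0/0.085) = 4.7677
V₂ = 47.5 × 6.1540/4.7677 = 47.5 × 1.2908 = 61.3115 km/h

61.3 km/h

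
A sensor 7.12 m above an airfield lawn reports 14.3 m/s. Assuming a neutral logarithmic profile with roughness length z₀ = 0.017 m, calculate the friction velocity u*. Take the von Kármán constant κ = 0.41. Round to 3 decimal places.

Log law: V(z) = (u*/κ) · ln(z/z₀) ⇒ u* = κ · V / ln(z/z₀)
u* = 0.41 × 14.3 / ln(7.12/0.017) = 0.41 × 14.3 / 6.0374
   = 5.8630 / 6.0374 = 0.9711 m/s

u* ≈ 0.971 m/s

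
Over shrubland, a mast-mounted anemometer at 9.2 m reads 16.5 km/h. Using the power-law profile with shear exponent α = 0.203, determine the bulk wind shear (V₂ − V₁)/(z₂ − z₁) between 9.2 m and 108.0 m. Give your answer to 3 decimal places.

0.108 km/h/m

Power law: V₂ = V₁ · (z₂/z₁)^α = 16.5 × (11.7391)^0.203 = 27.2032 km/h
ΔV/Δz = (27.2032 − 16.5)/(108.0 − 9.2) = 10.7032/98.8000 = 0.10833 km/h/m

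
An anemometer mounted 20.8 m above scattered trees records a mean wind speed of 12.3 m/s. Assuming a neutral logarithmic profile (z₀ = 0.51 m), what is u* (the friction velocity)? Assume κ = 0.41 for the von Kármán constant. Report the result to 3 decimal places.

u* ≈ 1.360 m/s

Log law: V(z) = (u*/κ) · ln(z/z₀) ⇒ u* = κ · V / ln(z/z₀)
u* = 0.41 × 12.3 / ln(20.8/0.51) = 0.41 × 12.3 / 3.7083
   = 5.0430 / 3.7083 = 1.3599 m/s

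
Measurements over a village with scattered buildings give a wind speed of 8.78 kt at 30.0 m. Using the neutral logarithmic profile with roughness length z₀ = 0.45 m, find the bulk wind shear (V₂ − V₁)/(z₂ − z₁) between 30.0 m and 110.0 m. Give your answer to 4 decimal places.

0.0340 kt/m

Log law: V₂ = V₁ · ln(z₂/z₀)/ln(z₁/z₀) = 8.78 × 5.4990/4.1997 = 11.4963 kt
ΔV/Δz = (11.4963 − 8.78)/(110.0 − 30.0) = 2.7163/80.0000 = 0.03395 kt/m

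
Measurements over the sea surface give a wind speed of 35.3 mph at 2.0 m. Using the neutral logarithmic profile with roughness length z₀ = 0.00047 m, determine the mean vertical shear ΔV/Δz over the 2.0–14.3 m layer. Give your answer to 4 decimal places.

0.6756 mph/m

Log law: V₂ = V₁ · ln(z₂/z₀)/ln(z₁/z₀) = 35.3 × 10.3230/8.3559 = 43.6102 mph
ΔV/Δz = (43.6102 − 35.3)/(14.3 − 2.0) = 8.3102/12.3000 = 0.67562 mph/m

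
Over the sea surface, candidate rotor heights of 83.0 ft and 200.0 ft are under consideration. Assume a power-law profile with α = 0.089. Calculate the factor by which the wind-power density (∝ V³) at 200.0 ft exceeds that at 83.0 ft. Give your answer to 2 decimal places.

Speed ratio: V_B/V_A = (z_B/z_A)^α = (200.0/83.0)^0.089 = (2.4096)^0.089 = 1.08142
Power-density ratio: P_B/P_A = (V_B/V_A)³ = (1.08142)³ = 1.26468

1.26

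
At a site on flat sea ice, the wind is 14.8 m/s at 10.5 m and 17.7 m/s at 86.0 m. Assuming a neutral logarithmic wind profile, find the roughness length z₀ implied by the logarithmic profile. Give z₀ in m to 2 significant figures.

Log law: V(z) ∝ ln(z/z₀). With r = V₁/V₂ = 14.8/17.7 = 0.83616,
r · ln(z₂/z₀) = ln(z₁/z₀) ⇒ ln z₀ = (ln z₁ − r·ln z₂)/(1 − r)
ln z₀ = (2.35138 − 0.83616×4.45435) / 0.16384 = -8.3810
z₀ = exp(-8.3810) = 0.0002292 m

z₀ ≈ 0.00023 m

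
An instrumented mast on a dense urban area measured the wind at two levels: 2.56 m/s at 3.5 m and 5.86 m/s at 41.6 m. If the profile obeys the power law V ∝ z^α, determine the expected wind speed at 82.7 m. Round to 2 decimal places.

7.37 m/s

First find α: α = ln(V₂/V₁)/ln(z₂/z₁) = ln(5.86/2.56)/ln(41.6/3.5) = 0.82814/2.47534 = 0.3346
Extrapolate from 41.6 m to 82.7 m: V₃ = 5.86 × (82.7/41.6)^0.3346 = 5.86 × 1.2585 = 7.3745 m/s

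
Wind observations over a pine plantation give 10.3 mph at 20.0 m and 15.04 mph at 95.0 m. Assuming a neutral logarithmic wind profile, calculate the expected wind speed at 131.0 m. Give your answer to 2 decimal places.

16.02 mph

Log law: V ∝ ln(z/z₀). From the pair, with r = V₁/V₂ = 0.68484,
ln z₀ = (ln z₁ − r·ln z₂)/(1 − r) = (2.9957 − 0.68484×4.5539)/0.31516 = -0.3901 → z₀ = 0.6770 m
V₃ = V₁ · ln(z₃/z₀)/ln(z₁/z₀) = 10.3 × 5.2653/3.3858 = 16.0175 mph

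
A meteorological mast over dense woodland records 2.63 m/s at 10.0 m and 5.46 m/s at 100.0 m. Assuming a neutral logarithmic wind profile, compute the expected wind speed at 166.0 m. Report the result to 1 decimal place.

Log law: V ∝ ln(z/z₀). From the pair, with r = V₁/V₂ = 0.48168,
ln z₀ = (ln z₁ − r·ln z₂)/(1 − r) = (2.3026 − 0.48168×4.6052)/0.51832 = 0.1627 → z₀ = 1.177 m
V₃ = V₁ · ln(z₃/z₀)/ln(z₁/z₀) = 2.63 × 4.9493/2.1399 = 6.0829 m/s

6.1 m/s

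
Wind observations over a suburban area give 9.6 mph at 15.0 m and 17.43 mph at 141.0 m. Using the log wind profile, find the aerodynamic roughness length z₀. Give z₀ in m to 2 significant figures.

z₀ ≈ 0.96 m

Log law: V(z) ∝ ln(z/z₀). With r = V₁/V₂ = 9.6/17.43 = 0.55077,
r · ln(z₂/z₀) = ln(z₁/z₀) ⇒ ln z₀ = (ln z₁ − r·ln z₂)/(1 − r)
ln z₀ = (2.70805 − 0.55077×4.94876) / 0.44923 = -0.0392
z₀ = exp(-0.0392) = 0.9616 m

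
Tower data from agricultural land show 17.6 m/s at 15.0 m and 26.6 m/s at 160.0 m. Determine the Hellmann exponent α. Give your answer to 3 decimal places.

Power law: V₂/V₁ = (z₂/z₁)^α ⇒ α = ln(V₂/V₁) / ln(z₂/z₁)
α = ln(26.6/17.6) / ln(160.0/15.0) = ln(1.5114) / ln(10.6667)
  = 0.41301 / 2.36712 = 0.17448

α ≈ 0.174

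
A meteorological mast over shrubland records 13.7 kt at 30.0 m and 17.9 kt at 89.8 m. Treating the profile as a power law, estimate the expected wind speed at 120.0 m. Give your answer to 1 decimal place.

19.2 kt

First find α: α = ln(V₂/V₁)/ln(z₂/z₁) = ln(17.9/13.7)/ln(89.8/30.0) = 0.26740/1.09639 = 0.2439
Extrapolate from 89.8 m to 120.0 m: V₃ = 17.9 × (120.0/89.8)^0.2439 = 17.9 × 1.0733 = 19.2115 kt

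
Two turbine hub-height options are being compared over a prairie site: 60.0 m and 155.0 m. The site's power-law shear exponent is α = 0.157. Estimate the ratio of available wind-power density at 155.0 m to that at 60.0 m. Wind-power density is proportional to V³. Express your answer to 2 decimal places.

Speed ratio: V_B/V_A = (z_B/z_A)^α = (155.0/60.0)^0.157 = (2.5833)^0.157 = 1.16068
Power-density ratio: P_B/P_A = (V_B/V_A)³ = (1.16068)³ = 1.56364

1.56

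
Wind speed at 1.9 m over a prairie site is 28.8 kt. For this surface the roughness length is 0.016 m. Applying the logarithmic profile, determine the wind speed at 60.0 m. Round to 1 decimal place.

49.6 kt

Log law: V(z) ∝ ln(z/z₀), so V₂/V₁ = ln(z₂/z₀) / ln(z₁/z₀).
ln(60.0/0.016) = 8.2295, ln(1.9/0.016) = 4.7770
V₂ = 28.8 × 8.2295/4.7770 = 28.8 × 1.7227 = 49.6146 kt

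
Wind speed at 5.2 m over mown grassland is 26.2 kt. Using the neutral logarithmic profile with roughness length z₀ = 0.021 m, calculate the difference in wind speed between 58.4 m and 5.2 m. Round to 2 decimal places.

Log law: V₂ = V₁ · ln(z₂/z₀)/ln(z₁/z₀) = 26.2 × 7.9305/5.5119 = 37.6967 kt
ΔV = 37.6967 − 26.2 = 11.4967 kt

11.50 kt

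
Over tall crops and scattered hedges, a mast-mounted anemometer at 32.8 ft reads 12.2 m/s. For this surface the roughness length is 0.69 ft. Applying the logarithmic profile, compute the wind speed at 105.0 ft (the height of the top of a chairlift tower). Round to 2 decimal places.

Log law: V(z) ∝ ln(z/z₀), so V₂/V₁ = ln(z₂/z₀) / ln(z₁/z₀).
ln(105.0/0.69) = 5.0250, ln(32.8/0.69) = 3.8615
V₂ = 12.2 × 5.0250/3.8615 = 12.2 × 1.3013 = 15.8761 m/s

15.88 m/s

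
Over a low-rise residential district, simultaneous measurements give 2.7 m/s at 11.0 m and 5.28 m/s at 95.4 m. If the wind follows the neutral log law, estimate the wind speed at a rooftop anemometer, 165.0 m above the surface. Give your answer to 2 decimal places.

Log law: V ∝ ln(z/z₀). From the pair, with r = V₁/V₂ = 0.51136,
ln z₀ = (ln z₁ − r·ln z₂)/(1 − r) = (2.3979 − 0.51136×4.5581)/0.48864 = 0.1372 → z₀ = 1.147 m
V₃ = V₁ · ln(z₃/z₀)/ln(z₁/z₀) = 2.7 × 4.9687/2.2607 = 5.9343 m/s

5.93 m/s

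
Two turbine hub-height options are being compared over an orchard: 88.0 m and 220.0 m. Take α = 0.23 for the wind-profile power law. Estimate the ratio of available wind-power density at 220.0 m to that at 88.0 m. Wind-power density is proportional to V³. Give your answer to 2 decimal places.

1.88

Speed ratio: V_B/V_A = (z_B/z_A)^α = (220.0/88.0)^0.23 = (2.5000)^0.23 = 1.23460
Power-density ratio: P_B/P_A = (V_B/V_A)³ = (1.23460)³ = 1.88182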